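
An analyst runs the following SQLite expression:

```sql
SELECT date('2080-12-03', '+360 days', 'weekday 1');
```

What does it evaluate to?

2081-12-01

Applying '+360 days' to 2080-12-03: counting 360 days forward gives 2081-11-28.
`weekday 1` advances to the next Monday; 2081-11-28 is a Friday, so it moves forward to 2081-12-01.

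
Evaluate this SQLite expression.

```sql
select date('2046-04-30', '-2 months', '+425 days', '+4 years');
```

Adding -2 months to 2046-04-30 targets 2046-02-30. February 2046 has only 28 days, so SQLite normalizes the 2-day overflow forward to 2046-03-02.
Applying '+425 days' to 2046-03-02: counting 425 days forward gives 2047-05-01.
Adding +4 years to 2047-05-01 gives 2051-05-01.

2051-05-01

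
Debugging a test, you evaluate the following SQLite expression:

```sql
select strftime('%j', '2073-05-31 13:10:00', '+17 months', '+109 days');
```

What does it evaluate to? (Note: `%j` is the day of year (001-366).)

048

First apply '+17 months', '+109 days': 2073-05-31 13:10:00 → 2075-02-17 13:10:00.
Day-of-year for 2075-02-17: days since 2075-01-01 inclusive = 48, zero-padded to 048.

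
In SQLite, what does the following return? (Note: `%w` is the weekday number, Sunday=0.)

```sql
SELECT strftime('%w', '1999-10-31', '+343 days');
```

0

First apply '+343 days': 1999-10-31 → 2000-10-08.
2000-10-08 is a Sunday; with Sunday=0 that is 0.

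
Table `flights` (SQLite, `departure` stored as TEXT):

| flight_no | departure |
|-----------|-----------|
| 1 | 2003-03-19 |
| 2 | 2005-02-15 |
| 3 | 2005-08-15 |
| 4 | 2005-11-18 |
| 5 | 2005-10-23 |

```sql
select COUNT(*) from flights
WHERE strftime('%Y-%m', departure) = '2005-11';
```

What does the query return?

Rows with year-month 2005-11: 2005-11-18 → 1.

1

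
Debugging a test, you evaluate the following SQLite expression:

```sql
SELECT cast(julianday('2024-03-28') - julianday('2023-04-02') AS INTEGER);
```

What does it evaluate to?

361

28 days remain in April 2023 after the 2nd (30 − 2).
Full months from May 2023 through February 2024 contribute their day counts.
Then 28 days into March 2024.
Total: 28 + 31 + 30 + 31 + 31 + 30 + 31 + 30 + 31 + 31 + 29 + 28 = 361.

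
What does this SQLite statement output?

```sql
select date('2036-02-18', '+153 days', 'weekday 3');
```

2036-07-23

Applying '+153 days' to 2036-02-18: counting 153 days forward gives 2036-07-20.
`weekday 3` advances to the next Wednesday; 2036-07-20 is a Sunday, so it moves forward to 2036-07-23.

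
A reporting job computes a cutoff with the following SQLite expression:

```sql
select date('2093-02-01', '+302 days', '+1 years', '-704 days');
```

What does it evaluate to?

2092-12-26

Applying '+302 days' to 2093-02-01: counting 302 days forward gives 2093-11-30.
Adding +1 year to 2093-11-30 gives 2094-11-30.
Applying '-704 days' to 2094-11-30: counting 704 days back gives 2092-12-26.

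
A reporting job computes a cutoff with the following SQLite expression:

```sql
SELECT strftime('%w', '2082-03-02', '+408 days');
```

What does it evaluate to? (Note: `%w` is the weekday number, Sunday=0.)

3

First apply '+408 days': 2082-03-02 → 2083-04-14.
2083-04-14 is a Wednesday; with Sunday=0 that is 3.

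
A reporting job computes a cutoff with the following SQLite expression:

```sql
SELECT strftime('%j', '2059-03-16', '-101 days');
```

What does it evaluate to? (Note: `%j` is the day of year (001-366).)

339

First apply '-101 days': 2059-03-16 → 2058-12-05.
Day-of-year for 2058-12-05: days since 2058-01-01 inclusive = 339, zero-padded to 339.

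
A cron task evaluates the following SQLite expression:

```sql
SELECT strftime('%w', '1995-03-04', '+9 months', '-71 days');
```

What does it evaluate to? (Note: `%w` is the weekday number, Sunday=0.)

0

First apply '+9 months', '-71 days': 1995-03-04 → 1995-09-24.
1995-09-24 is a Sunday; with Sunday=0 that is 0.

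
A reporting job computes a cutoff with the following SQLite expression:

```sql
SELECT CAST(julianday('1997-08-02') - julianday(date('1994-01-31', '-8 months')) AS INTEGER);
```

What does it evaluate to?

Adding -8 months to 1994-01-31 gives 1993-05-31.
0 days remain in May 1993 after the 31st (31 − 31).
Full months from June 1993 through July 1997 contribute their day counts.
Then 2 days into August 1997.
Total: 0 + 30 + 31 + 31 + 30 + 31 + 30 + 31 + 31 + 28 + 31 + 30 + 31 + 30 + 31 + 31 + 30 + 31 + 30 + 31 + 31 + 28 + 31 + 30 + 31 + 30 + 31 + 31 + 30 + 31 + 30 + 31 + 31 + 29 + 31 + 30 + 31 + 30 + 31 + 31 + 30 + 31 + 30 + 31 + 31 + 28 + 31 + 30 + 31 + 30 + 31 + 2 = 1524.

1524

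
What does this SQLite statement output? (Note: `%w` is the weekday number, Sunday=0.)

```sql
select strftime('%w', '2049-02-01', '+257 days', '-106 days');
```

First apply '+257 days', '-106 days': 2049-02-01 → 2049-07-02.
2049-07-02 is a Friday; with Sunday=0 that is 5.

5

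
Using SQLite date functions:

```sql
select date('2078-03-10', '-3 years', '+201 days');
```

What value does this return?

Adding -3 years to 2078-03-10 gives 2075-03-10.
Applying '+201 days' to 2075-03-10: counting 201 days forward gives 2075-09-27.

2075-09-27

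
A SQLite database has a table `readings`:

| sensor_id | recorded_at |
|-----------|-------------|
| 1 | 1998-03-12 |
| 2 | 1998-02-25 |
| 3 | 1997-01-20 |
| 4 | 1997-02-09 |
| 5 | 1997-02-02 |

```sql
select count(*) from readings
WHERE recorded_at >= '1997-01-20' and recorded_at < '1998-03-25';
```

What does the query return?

5

Rows in [1997-01-20, 1998-03-25): 1998-03-12, 1998-02-25, 1997-01-20, 1997-02-09, 1997-02-02 → 5 rows.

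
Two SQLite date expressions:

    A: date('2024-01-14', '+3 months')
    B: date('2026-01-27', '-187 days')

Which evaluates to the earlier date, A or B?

A

A = 2024-04-14.
B = 2025-07-24.
A is earlier.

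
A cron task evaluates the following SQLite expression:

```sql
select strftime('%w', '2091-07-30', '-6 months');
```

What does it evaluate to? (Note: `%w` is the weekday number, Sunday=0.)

2

First apply '-6 months': 2091-07-30 → 2091-01-30.
2091-01-30 is a Tuesday; with Sunday=0 that is 2.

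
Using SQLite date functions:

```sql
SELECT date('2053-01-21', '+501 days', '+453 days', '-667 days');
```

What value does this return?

2053-11-04

Applying '+501 days' to 2053-01-21: counting 501 days forward gives 2054-06-06.
Applying '+453 days' to 2054-06-06: counting 453 days forward gives 2055-09-02.
Applying '-667 days' to 2055-09-02: counting 667 days back gives 2053-11-04.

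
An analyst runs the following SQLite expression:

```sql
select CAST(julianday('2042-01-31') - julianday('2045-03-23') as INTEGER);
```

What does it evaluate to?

0 days remain in January 2042 after the 31st (31 − 31).
Full months from February 2042 through February 2045 contribute their day counts.
Then 23 days into March 2045.
Total: 0 + 28 + 31 + 30 + 31 + 30 + 31 + 31 + 30 + 31 + 30 + 31 + 31 + 28 + 31 + 30 + 31 + 30 + 31 + 31 + 30 + 31 + 30 + 31 + 31 + 29 + 31 + 30 + 31 + 30 + 31 + 31 + 30 + 31 + 30 + 31 + 31 + 28 + 23 = 1147.
The subtraction is earlier − later, so the result is −1147 → -1147.

-1147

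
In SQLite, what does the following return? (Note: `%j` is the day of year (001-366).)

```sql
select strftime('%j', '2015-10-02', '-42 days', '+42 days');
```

First apply '-42 days', '+42 days': 2015-10-02 → 2015-10-02.
Day-of-year for 2015-10-02: days since 2015-01-01 inclusive = 275, zero-padded to 275.

275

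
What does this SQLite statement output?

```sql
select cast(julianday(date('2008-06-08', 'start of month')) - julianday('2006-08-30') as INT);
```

`start of month` rewinds 2008-06-08 to 2008-06-01.
1 day remains in August 2006 after the 30th (31 − 30).
Full months from September 2006 through May 2008 contribute their day counts.
Then 1 day into June 2008.
Total: 1 + 30 + 31 + 30 + 31 + 31 + 28 + 31 + 30 + 31 + 30 + 31 + 31 + 30 + 31 + 30 + 31 + 31 + 29 + 31 + 30 + 31 + 1 = 641.

641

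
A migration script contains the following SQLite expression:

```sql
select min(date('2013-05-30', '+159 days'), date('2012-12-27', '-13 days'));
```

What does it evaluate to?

2012-12-14

date('2013-05-30', '+159 days') → 2013-11-05.
date('2012-12-27', '-13 days') → 2012-12-14.
Earlier of the two is 2012-12-14.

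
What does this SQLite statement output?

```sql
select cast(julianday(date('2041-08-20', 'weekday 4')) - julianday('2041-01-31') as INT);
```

203

`weekday 4` advances to the next Thursday; 2041-08-20 is a Tuesday, so it moves forward to 2041-08-22.
0 days remain in January 2041 after the 31st (31 − 31).
Full months from February 2041 through July 2041 contribute their day counts.
Then 22 days into August 2041.
Total: 0 + 28 + 31 + 30 + 31 + 30 + 31 + 22 = 203.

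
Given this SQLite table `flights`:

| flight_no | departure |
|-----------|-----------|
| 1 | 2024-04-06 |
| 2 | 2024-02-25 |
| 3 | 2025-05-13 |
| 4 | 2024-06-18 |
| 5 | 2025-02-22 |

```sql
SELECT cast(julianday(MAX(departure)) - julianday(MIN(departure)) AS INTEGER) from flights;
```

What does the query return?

443

MIN = 2024-02-25, MAX = 2025-05-13.
4 days remain in February 2024 after the 25th (29 − 25).
Full months from March 2024 through April 2025 contribute their day counts.
Then 13 days into May 2025.
Total: 4 + 31 + 30 + 31 + 30 + 31 + 31 + 30 + 31 + 30 + 31 + 31 + 28 + 31 + 30 + 13 = 443.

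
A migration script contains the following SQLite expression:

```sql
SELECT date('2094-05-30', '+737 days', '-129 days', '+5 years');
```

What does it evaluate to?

Applying '+737 days' to 2094-05-30: counting 737 days forward gives 2096-06-05.
Applying '-129 days' to 2096-06-05: counting 129 days back gives 2096-01-28.
Adding +5 years to 2096-01-28 gives 2101-01-28.

2101-01-28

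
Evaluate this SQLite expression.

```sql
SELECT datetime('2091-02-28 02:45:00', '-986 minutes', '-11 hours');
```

986 minutes = 16h 26m; -986 minutes from 2091-02-28 02:45:00 is 2091-02-27 10:19:00 (crosses midnight).
-11 hours from 2091-02-27 10:19:00 is 2091-02-26 23:19:00 (crosses midnight).

2091-02-26 23:19:00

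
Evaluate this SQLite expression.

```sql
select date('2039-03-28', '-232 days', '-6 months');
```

2038-02-08

Applying '-232 days' to 2039-03-28: counting 232 days back gives 2038-08-08.
Adding -6 months to 2038-08-08 gives 2038-02-08.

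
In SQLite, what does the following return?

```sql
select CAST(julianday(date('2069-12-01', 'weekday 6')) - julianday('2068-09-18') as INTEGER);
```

445

`weekday 6` advances to the next Saturday; 2069-12-01 is a Sunday, so it moves forward to 2069-12-07.
12 days remain in September 2068 after the 18th (30 − 18).
Full months from October 2068 through November 2069 contribute their day counts.
Then 7 days into December 2069.
Total: 12 + 31 + 30 + 31 + 31 + 28 + 31 + 30 + 31 + 30 + 31 + 31 + 30 + 31 + 30 + 7 = 445.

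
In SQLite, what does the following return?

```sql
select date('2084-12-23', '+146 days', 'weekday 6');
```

Applying '+146 days' to 2084-12-23: counting 146 days forward gives 2085-05-18.
`weekday 6` advances to the next Saturday; 2085-05-18 is a Friday, so it moves forward to 2085-05-19.

2085-05-19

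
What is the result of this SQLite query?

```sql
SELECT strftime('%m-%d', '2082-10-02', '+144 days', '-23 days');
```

01-31

First apply '+144 days', '-23 days': 2082-10-02 → 2083-01-31.
`%m-%d` extracts the month-day: 01-31.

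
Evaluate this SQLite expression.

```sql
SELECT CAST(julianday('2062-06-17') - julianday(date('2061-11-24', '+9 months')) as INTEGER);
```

Adding +9 months to 2061-11-24 gives 2062-08-24.
13 days remain in June 2062 after the 17th (30 − 17).
July 2062: 31 days.
Then 24 days into August 2062.
Total: 13 + 31 + 24 = 68.
The subtraction is earlier − later, so the result is −68 → -68.

-68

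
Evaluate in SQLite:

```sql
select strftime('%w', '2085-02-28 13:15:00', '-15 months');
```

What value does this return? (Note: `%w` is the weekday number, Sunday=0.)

0

First apply '-15 months': 2085-02-28 13:15:00 → 2083-11-28 13:15:00.
2083-11-28 is a Sunday; with Sunday=0 that is 0.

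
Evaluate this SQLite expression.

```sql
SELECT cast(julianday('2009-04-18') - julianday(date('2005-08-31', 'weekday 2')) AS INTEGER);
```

`weekday 2` advances to the next Tuesday; 2005-08-31 is a Wednesday, so it moves forward to 2005-09-06.
24 days remain in September 2005 after the 6th (30 − 6).
Full months from October 2005 through March 2009 contribute their day counts.
Then 18 days into April 2009.
Total: 24 + 31 + 30 + 31 + 31 + 28 + 31 + 30 + 31 + 30 + 31 + 31 + 30 + 31 + 30 + 31 + 31 + 28 + 31 + 30 + 31 + 30 + 31 + 31 + 30 + 31 + 30 + 31 + 31 + 29 + 31 + 30 + 31 + 30 + 31 + 31 + 30 + 31 + 30 + 31 + 31 + 28 + 31 + 18 = 1320.

1320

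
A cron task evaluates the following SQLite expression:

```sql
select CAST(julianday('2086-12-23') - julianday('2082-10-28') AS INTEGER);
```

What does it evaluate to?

3 days remain in October 2082 after the 28th (31 − 28).
Full months from November 2082 through November 2086 contribute their day counts.
Then 23 days into December 2086.
Total: 3 + 30 + 31 + 31 + 28 + 31 + 30 + 31 + 30 + 31 + 31 + 30 + 31 + 30 + 31 + 31 + 29 + 31 + 30 + 31 + 30 + 31 + 31 + 30 + 31 + 30 + 31 + 31 + 28 + 31 + 30 + 31 + 30 + 31 + 31 + 30 + 31 + 30 + 31 + 31 + 28 + 31 + 30 + 31 + 30 + 31 + 31 + 30 + 31 + 30 + 23 = 1517.

1517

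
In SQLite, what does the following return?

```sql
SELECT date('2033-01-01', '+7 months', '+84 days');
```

2033-10-24

Adding +7 months to 2033-01-01 gives 2033-08-01.
Applying '+84 days' to 2033-08-01: counting 84 days forward gives 2033-10-24.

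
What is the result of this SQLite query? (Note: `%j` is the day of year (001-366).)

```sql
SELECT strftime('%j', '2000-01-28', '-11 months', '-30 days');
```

029

First apply '-11 months', '-30 days': 2000-01-28 → 1999-01-29.
Day-of-year for 1999-01-29: days since 1999-01-01 inclusive = 29, zero-padded to 029.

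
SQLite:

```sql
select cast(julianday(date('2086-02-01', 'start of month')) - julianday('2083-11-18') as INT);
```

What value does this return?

806

`start of month` rewinds 2086-02-01 to 2086-02-01.
12 days remain in November 2083 after the 18th (30 − 18).
Full months from December 2083 through January 2086 contribute their day counts.
Then 1 day into February 2086.
Total: 12 + 31 + 31 + 29 + 31 + 30 + 31 + 30 + 31 + 31 + 30 + 31 + 30 + 31 + 31 + 28 + 31 + 30 + 31 + 30 + 31 + 31 + 30 + 31 + 30 + 31 + 31 + 1 = 806.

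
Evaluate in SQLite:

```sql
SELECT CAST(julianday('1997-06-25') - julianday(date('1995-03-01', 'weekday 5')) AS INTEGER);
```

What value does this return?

845

`weekday 5` advances to the next Friday; 1995-03-01 is a Wednesday, so it moves forward to 1995-03-03.
28 days remain in March 1995 after the 3rd (31 − 3).
Full months from April 1995 through May 1997 contribute their day counts.
Then 25 days into June 1997.
Total: 28 + 30 + 31 + 30 + 31 + 31 + 30 + 31 + 30 + 31 + 31 + 29 + 31 + 30 + 31 + 30 + 31 + 31 + 30 + 31 + 30 + 31 + 31 + 28 + 31 + 30 + 31 + 25 = 845.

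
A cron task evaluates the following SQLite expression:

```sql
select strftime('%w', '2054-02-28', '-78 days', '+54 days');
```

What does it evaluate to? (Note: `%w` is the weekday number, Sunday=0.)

First apply '-78 days', '+54 days': 2054-02-28 → 2054-02-04.
2054-02-04 is a Wednesday; with Sunday=0 that is 3.

3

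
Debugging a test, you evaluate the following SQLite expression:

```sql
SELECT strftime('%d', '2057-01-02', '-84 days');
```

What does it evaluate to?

10

First apply '-84 days': 2057-01-02 → 2056-10-10.
`%d` extracts the 2-digit day of month: 10.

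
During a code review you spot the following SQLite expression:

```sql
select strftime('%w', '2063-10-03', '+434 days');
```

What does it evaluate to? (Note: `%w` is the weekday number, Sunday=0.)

3

First apply '+434 days': 2063-10-03 → 2064-12-10.
2064-12-10 is a Wednesday; with Sunday=0 that is 3.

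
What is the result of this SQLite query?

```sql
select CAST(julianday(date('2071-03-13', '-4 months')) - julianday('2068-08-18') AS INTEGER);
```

Adding -4 months to 2071-03-13 gives 2070-11-13.
13 days remain in August 2068 after the 18th (31 − 18).
Full months from September 2068 through October 2070 contribute their day counts.
Then 13 days into November 2070.
Total: 13 + 30 + 31 + 30 + 31 + 31 + 28 + 31 + 30 + 31 + 30 + 31 + 31 + 30 + 31 + 30 + 31 + 31 + 28 + 31 + 30 + 31 + 30 + 31 + 31 + 30 + 31 + 13 = 817.

817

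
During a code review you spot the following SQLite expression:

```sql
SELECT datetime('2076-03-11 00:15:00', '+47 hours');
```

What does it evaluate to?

+47 hours from 2076-03-11 00:15:00 is 2076-03-12 23:15:00 (crosses midnight).

2076-03-12 23:15:00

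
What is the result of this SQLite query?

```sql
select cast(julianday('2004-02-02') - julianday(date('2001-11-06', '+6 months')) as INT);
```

637

Adding +6 months to 2001-11-06 gives 2002-05-06.
25 days remain in May 2002 after the 6th (31 − 6).
Full months from June 2002 through January 2004 contribute their day counts.
Then 2 days into February 2004.
Total: 25 + 30 + 31 + 31 + 30 + 31 + 30 + 31 + 31 + 28 + 31 + 30 + 31 + 30 + 31 + 31 + 30 + 31 + 30 + 31 + 31 + 2 = 637.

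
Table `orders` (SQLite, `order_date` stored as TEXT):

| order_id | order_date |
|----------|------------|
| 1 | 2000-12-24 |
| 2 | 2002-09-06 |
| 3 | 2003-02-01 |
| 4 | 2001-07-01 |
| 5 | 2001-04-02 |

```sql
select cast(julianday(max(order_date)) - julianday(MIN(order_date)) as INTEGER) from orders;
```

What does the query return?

MIN = 2000-12-24, MAX = 2003-02-01.
7 days remain in December 2000 after the 24th (31 − 24).
Full months from January 2001 through January 2003 contribute their day counts.
Then 1 day into February 2003.
Total: 7 + 31 + 28 + 31 + 30 + 31 + 30 + 31 + 31 + 30 + 31 + 30 + 31 + 31 + 28 + 31 + 30 + 31 + 30 + 31 + 31 + 30 + 31 + 30 + 31 + 31 + 1 = 769.

769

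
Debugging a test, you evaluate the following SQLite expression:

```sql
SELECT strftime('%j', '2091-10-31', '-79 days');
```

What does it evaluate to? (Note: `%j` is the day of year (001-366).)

225

First apply '-79 days': 2091-10-31 → 2091-08-13.
Day-of-year for 2091-08-13: days since 2091-01-01 inclusive = 225, zero-padded to 225.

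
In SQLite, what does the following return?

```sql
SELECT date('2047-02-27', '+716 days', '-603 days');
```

Applying '+716 days' to 2047-02-27: counting 716 days forward gives 2049-02-12.
Applying '-603 days' to 2049-02-12: counting 603 days back gives 2047-06-20.

2047-06-20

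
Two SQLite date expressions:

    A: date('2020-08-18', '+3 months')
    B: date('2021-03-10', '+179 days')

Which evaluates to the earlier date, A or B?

A

A = 2020-11-18.
B = 2021-09-05.
A is earlier.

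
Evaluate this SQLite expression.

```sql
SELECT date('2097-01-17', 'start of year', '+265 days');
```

2097-09-23

`start of year` rewinds 2097-01-17 to 2097-01-01.
Applying '+265 days' to 2097-01-01: counting 265 days forward gives 2097-09-23.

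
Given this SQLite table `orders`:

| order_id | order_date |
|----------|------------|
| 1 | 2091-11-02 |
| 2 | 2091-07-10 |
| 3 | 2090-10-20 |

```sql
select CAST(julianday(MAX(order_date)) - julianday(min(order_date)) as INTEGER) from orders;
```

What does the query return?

MIN = 2090-10-20, MAX = 2091-11-02.
11 days remain in October 2090 after the 20th (31 − 20).
Full months from November 2090 through October 2091 contribute their day counts.
Then 2 days into November 2091.
Total: 11 + 30 + 31 + 31 + 28 + 31 + 30 + 31 + 30 + 31 + 31 + 30 + 31 + 2 = 378.

378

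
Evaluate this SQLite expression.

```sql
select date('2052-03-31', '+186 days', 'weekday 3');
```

Applying '+186 days' to 2052-03-31: counting 186 days forward gives 2052-10-03.
`weekday 3` advances to the next Wednesday; 2052-10-03 is a Thursday, so it moves forward to 2052-10-09.

2052-10-09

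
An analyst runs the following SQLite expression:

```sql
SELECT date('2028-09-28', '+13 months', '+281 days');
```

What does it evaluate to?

Adding +13 months to 2028-09-28 gives 2029-10-28.
Applying '+281 days' to 2029-10-28: counting 281 days forward gives 2030-08-05.

2030-08-05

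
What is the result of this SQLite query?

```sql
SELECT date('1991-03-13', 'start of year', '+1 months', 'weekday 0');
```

`start of year` rewinds 1991-03-13 to 1991-01-01.
Adding +1 month to 1991-01-01 gives 1991-02-01.
`weekday 0` advances to the next Sunday; 1991-02-01 is a Friday, so it moves forward to 1991-02-03.

1991-02-03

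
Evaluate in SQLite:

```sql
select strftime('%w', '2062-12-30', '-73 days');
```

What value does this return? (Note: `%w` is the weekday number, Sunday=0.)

First apply '-73 days': 2062-12-30 → 2062-10-18.
2062-10-18 is a Wednesday; with Sunday=0 that is 3.

3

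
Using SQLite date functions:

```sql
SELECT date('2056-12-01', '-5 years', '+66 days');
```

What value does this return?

Adding -5 years to 2056-12-01 gives 2051-12-01.
Applying '+66 days' to 2051-12-01: counting 66 days forward gives 2052-02-05.

2052-02-05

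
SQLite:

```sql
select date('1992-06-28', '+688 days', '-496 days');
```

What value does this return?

Applying '+688 days' to 1992-06-28: counting 688 days forward gives 1994-05-17.
Applying '-496 days' to 1994-05-17: counting 496 days back gives 1993-01-06.

1993-01-06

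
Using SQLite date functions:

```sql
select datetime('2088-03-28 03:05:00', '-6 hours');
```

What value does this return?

-6 hours from 2088-03-28 03:05:00 is 2088-03-27 21:05:00 (crosses midnight).

2088-03-27 21:05:00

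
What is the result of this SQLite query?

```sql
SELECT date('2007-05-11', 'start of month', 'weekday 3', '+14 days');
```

2007-05-16

`start of month` rewinds 2007-05-11 to 2007-05-01.
`weekday 3` advances to the next Wednesday; 2007-05-01 is a Tuesday, so it moves forward to 2007-05-02.
Advancing 14 more days within May lands on 2007-05-16.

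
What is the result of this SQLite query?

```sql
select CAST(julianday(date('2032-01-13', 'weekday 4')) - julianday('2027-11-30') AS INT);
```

`weekday 4` advances to the next Thursday; 2032-01-13 is a Tuesday, so it moves forward to 2032-01-15.
0 days remain in November 2027 after the 30th (30 − 30).
Full months from December 2027 through December 2031 contribute their day counts.
Then 15 days into January 2032.
Total: 0 + 31 + 31 + 29 + 31 + 30 + 31 + 30 + 31 + 31 + 30 + 31 + 30 + 31 + 31 + 28 + 31 + 30 + 31 + 30 + 31 + 31 + 30 + 31 + 30 + 31 + 31 + 28 + 31 + 30 + 31 + 30 + 31 + 31 + 30 + 31 + 30 + 31 + 31 + 28 + 31 + 30 + 31 + 30 + 31 + 31 + 30 + 31 + 30 + 31 + 15 = 1507.

1507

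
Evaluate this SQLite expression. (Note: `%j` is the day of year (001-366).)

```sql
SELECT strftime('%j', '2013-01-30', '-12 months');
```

030

First apply '-12 months': 2013-01-30 → 2012-01-30.
Day-of-year for 2012-01-30: days since 2012-01-01 inclusive = 30, zero-padded to 030.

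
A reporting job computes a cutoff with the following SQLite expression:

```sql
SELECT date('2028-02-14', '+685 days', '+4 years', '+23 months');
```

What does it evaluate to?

Applying '+685 days' to 2028-02-14: counting 685 days forward gives 2029-12-30.
Adding +4 years to 2029-12-30 gives 2033-12-30.
Adding +23 months to 2033-12-30 gives 2035-11-30.

2035-11-30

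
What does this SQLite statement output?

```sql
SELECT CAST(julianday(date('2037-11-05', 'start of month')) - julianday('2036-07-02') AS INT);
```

`start of month` rewinds 2037-11-05 to 2037-11-01.
29 days remain in July 2036 after the 2nd (31 − 2).
Full months from August 2036 through October 2037 contribute their day counts.
Then 1 day into November 2037.
Total: 29 + 31 + 30 + 31 + 30 + 31 + 31 + 28 + 31 + 30 + 31 + 30 + 31 + 31 + 30 + 31 + 1 = 487.

487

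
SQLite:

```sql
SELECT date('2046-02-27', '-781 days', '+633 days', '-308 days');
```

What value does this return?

Applying '-781 days' to 2046-02-27: counting 781 days back gives 2044-01-08.
Applying '+633 days' to 2044-01-08: counting 633 days forward gives 2045-10-02.
Applying '-308 days' to 2045-10-02: counting 308 days back gives 2044-11-28.

2044-11-28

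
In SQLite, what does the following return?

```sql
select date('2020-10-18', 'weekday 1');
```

`weekday 1` advances to the next Monday; 2020-10-18 is a Sunday, so it moves forward to 2020-10-19.

2020-10-19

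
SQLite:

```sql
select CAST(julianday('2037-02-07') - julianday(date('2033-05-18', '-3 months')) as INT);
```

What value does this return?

1450

Adding -3 months to 2033-05-18 gives 2033-02-18.
10 days remain in February 2033 after the 18th (28 − 18).
Full months from March 2033 through January 2037 contribute their day counts.
Then 7 days into February 2037.
Total: 10 + 31 + 30 + 31 + 30 + 31 + 31 + 30 + 31 + 30 + 31 + 31 + 28 + 31 + 30 + 31 + 30 + 31 + 31 + 30 + 31 + 30 + 31 + 31 + 28 + 31 + 30 + 31 + 30 + 31 + 31 + 30 + 31 + 30 + 31 + 31 + 29 + 31 + 30 + 31 + 30 + 31 + 31 + 30 + 31 + 30 + 31 + 31 + 7 = 1450.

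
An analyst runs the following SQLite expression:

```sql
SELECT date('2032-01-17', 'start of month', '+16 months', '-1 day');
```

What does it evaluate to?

2033-04-30

`start of month` rewinds 2032-01-17 to 2032-01-01.
Adding +16 months to 2032-01-01 gives 2033-05-01.
Going back 1 day from 2033-05-01 reaches 2033-04-30 (last day of April, 30 days).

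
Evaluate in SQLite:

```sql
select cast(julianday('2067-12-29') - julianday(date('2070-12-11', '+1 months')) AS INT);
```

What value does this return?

-1109

Adding +1 month to 2070-12-11 gives 2071-01-11.
2 days remain in December 2067 after the 29th (31 − 29).
Full months from January 2068 through December 2070 contribute their day counts.
Then 11 days into January 2071.
Total: 2 + 31 + 29 + 31 + 30 + 31 + 30 + 31 + 31 + 30 + 31 + 30 + 31 + 31 + 28 + 31 + 30 + 31 + 30 + 31 + 31 + 30 + 31 + 30 + 31 + 31 + 28 + 31 + 30 + 31 + 30 + 31 + 31 + 30 + 31 + 30 + 31 + 11 = 1109.
The subtraction is earlier − later, so the result is −1109 → -1109.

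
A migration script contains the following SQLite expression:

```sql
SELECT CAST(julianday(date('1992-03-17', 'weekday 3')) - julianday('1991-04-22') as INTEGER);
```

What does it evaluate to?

`weekday 3` advances to the next Wednesday; 1992-03-17 is a Tuesday, so it moves forward to 1992-03-18.
8 days remain in April 1991 after the 22nd (30 − 22).
Full months from May 1991 through February 1992 contribute their day counts.
Then 18 days into March 1992.
Total: 8 + 31 + 30 + 31 + 31 + 30 + 31 + 30 + 31 + 31 + 29 + 18 = 331.

331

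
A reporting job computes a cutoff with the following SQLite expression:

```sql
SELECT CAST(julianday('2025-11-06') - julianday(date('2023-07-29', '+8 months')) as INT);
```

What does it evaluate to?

Adding +8 months to 2023-07-29 gives 2024-03-29.
2 days remain in March 2024 after the 29th (31 − 29).
Full months from April 2024 through October 2025 contribute their day counts.
Then 6 days into November 2025.
Total: 2 + 30 + 31 + 30 + 31 + 31 + 30 + 31 + 30 + 31 + 31 + 28 + 31 + 30 + 31 + 30 + 31 + 31 + 30 + 31 + 6 = 587.

587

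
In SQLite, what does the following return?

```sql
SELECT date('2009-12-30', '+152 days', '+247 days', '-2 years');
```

Applying '+152 days' to 2009-12-30: counting 152 days forward gives 2010-05-31.
Applying '+247 days' to 2010-05-31: counting 247 days forward gives 2011-02-02.
Adding -2 years to 2011-02-02 gives 2009-02-02.

2009-02-02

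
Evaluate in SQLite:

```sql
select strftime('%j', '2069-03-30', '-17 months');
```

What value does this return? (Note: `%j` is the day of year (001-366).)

First apply '-17 months': 2069-03-30 → 2067-10-30.
Day-of-year for 2067-10-30: days since 2067-01-01 inclusive = 303, zero-padded to 303.

303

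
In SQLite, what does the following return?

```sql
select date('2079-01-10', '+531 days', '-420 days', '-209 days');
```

2078-10-04

Applying '+531 days' to 2079-01-10: counting 531 days forward gives 2080-06-24.
Applying '-420 days' to 2080-06-24: counting 420 days back gives 2079-05-01.
Applying '-209 days' to 2079-05-01: counting 209 days back gives 2078-10-04.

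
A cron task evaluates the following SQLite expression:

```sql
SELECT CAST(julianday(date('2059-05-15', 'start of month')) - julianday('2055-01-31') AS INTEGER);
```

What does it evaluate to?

`start of month` rewinds 2059-05-15 to 2059-05-01.
0 days remain in January 2055 after the 31st (31 − 31).
Full months from February 2055 through April 2059 contribute their day counts.
Then 1 day into May 2059.
Total: 0 + 28 + 31 + 30 + 31 + 30 + 31 + 31 + 30 + 31 + 30 + 31 + 31 + 29 + 31 + 30 + 31 + 30 + 31 + 31 + 30 + 31 + 30 + 31 + 31 + 28 + 31 + 30 + 31 + 30 + 31 + 31 + 30 + 31 + 30 + 31 + 31 + 28 + 31 + 30 + 31 + 30 + 31 + 31 + 30 + 31 + 30 + 31 + 31 + 28 + 31 + 30 + 1 = 1551.

1551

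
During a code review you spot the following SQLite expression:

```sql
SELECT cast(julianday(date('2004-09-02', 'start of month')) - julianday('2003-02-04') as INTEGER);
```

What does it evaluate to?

575

`start of month` rewinds 2004-09-02 to 2004-09-01.
24 days remain in February 2003 after the 4th (28 − 4).
Full months from March 2003 through August 2004 contribute their day counts.
Then 1 day into September 2004.
Total: 24 + 31 + 30 + 31 + 30 + 31 + 31 + 30 + 31 + 30 + 31 + 31 + 29 + 31 + 30 + 31 + 30 + 31 + 31 + 1 = 575.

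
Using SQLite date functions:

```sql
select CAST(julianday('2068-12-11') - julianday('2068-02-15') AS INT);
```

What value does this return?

14 days remain in February 2068 after the 15th (29 − 15).
Full months from March 2068 through November 2068 contribute their day counts.
Then 11 days into December 2068.
Total: 14 + 31 + 30 + 31 + 30 + 31 + 31 + 30 + 31 + 30 + 11 = 300.

300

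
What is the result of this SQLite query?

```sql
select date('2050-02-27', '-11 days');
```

Going back 11 days within February lands on 2050-02-16.

2050-02-16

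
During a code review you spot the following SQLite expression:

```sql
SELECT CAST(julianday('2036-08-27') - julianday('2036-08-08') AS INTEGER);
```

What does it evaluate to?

19

Both dates are in August 2036: 27 − 8 = 19.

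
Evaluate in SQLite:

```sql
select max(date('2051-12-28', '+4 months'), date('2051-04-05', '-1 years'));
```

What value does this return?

date('2051-12-28', '+4 months') → 2052-04-28.
date('2051-04-05', '-1 years') → 2050-04-05.
Later of the two is 2052-04-28.

2052-04-28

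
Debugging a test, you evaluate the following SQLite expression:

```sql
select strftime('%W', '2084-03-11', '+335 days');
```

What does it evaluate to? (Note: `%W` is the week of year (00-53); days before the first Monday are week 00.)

06

First apply '+335 days': 2084-03-11 → 2085-02-09.
2085-02-09 is a Friday. SQLite's %W counts Mondays since the year started; the result is 06.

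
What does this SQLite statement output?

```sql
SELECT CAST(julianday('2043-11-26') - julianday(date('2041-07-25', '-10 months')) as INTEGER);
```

Adding -10 months to 2041-07-25 gives 2040-09-25.
5 days remain in September 2040 after the 25th (30 − 25).
Full months from October 2040 through October 2043 contribute their day counts.
Then 26 days into November 2043.
Total: 5 + 31 + 30 + 31 + 31 + 28 + 31 + 30 + 31 + 30 + 31 + 31 + 30 + 31 + 30 + 31 + 31 + 28 + 31 + 30 + 31 + 30 + 31 + 31 + 30 + 31 + 30 + 31 + 31 + 28 + 31 + 30 + 31 + 30 + 31 + 31 + 30 + 31 + 26 = 1157.

1157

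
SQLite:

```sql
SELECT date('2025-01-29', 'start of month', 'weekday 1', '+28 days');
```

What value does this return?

2025-02-03

`start of month` rewinds 2025-01-29 to 2025-01-01.
`weekday 1` advances to the next Monday; 2025-01-01 is a Wednesday, so it moves forward to 2025-01-06.
January 2025 has 31 days; 25 remain after the 6th, so 26 days reach 2025-02-01.
Advancing 2 more days within February lands on 2025-02-03.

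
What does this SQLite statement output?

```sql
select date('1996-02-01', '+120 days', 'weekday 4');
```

1996-06-06

Applying '+120 days' to 1996-02-01: counting 120 days forward gives 1996-05-31.
`weekday 4` advances to the next Thursday; 1996-05-31 is a Friday, so it moves forward to 1996-06-06.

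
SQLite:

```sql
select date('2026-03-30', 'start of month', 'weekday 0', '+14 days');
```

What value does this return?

2026-03-15

`start of month` rewinds 2026-03-30 to 2026-03-01.
`weekday 0` advances to the next Sunday; 2026-03-01 is already a Sunday, so it stays at 2026-03-01.
Advancing 14 more days within March lands on 2026-03-15.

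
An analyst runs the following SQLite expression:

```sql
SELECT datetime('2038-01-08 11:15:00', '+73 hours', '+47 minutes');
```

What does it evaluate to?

2038-01-11 13:02:00

+73 hours from 2038-01-08 11:15:00 is 2038-01-11 12:15:00 (crosses midnight).
+47 minutes from 2038-01-11 12:15:00 is 2038-01-11 13:02:00.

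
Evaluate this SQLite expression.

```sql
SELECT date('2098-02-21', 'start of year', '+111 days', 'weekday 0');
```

2098-04-27

`start of year` rewinds 2098-02-21 to 2098-01-01.
Applying '+111 days' to 2098-01-01: counting 111 days forward gives 2098-04-22.
`weekday 0` advances to the next Sunday; 2098-04-22 is a Tuesday, so it moves forward to 2098-04-27.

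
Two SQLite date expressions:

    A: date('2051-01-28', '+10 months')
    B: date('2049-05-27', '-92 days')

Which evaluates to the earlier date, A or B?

A = 2051-11-28.
B = 2049-02-24.
B is earlier.

B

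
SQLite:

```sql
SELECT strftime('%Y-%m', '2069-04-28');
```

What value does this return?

`%Y-%m` extracts the year-month: 2069-04.

2069-04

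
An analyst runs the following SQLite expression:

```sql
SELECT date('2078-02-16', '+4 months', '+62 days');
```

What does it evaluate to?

Adding +4 months to 2078-02-16 gives 2078-06-16.
Applying '+62 days' to 2078-06-16: counting 62 days forward gives 2078-08-17.

2078-08-17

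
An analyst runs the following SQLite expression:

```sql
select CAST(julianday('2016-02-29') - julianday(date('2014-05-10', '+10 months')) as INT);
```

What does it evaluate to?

356

Adding +10 months to 2014-05-10 gives 2015-03-10.
21 days remain in March 2015 after the 10th (31 − 10).
Full months from April 2015 through January 2016 contribute their day counts.
Then 29 days into February 2016.
Total: 21 + 30 + 31 + 30 + 31 + 31 + 30 + 31 + 30 + 31 + 31 + 29 = 356.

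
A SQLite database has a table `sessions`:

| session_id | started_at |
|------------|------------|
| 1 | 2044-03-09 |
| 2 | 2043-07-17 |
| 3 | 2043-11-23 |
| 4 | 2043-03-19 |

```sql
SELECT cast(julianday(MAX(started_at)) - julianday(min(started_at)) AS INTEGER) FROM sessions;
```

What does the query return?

MIN = 2043-03-19, MAX = 2044-03-09.
12 days remain in March 2043 after the 19th (31 − 19).
Full months from April 2043 through February 2044 contribute their day counts.
Then 9 days into March 2044.
Total: 12 + 30 + 31 + 30 + 31 + 31 + 30 + 31 + 30 + 31 + 31 + 29 + 9 = 356.

356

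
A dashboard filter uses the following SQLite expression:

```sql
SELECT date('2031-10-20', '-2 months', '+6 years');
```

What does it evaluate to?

2037-08-20

Adding -2 months to 2031-10-20 gives 2031-08-20.
Adding +6 years to 2031-08-20 gives 2037-08-20.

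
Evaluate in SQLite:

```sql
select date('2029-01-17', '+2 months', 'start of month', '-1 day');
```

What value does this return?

2029-02-28

Adding +2 months to 2029-01-17 gives 2029-03-17.
`start of month` rewinds 2029-03-17 to 2029-03-01.
Going back 1 day from 2029-03-01 reaches 2029-02-28 (last day of February, 28 days).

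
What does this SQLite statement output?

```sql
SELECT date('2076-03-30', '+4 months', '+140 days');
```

Adding +4 months to 2076-03-30 gives 2076-07-30.
Applying '+140 days' to 2076-07-30: counting 140 days forward gives 2076-12-17.

2076-12-17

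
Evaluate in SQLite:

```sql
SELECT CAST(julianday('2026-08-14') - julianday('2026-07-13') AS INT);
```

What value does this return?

32

18 days remain in July 2026 after the 13th (31 − 13).
Then 14 days into August 2026.
Total: 18 + 14 = 32.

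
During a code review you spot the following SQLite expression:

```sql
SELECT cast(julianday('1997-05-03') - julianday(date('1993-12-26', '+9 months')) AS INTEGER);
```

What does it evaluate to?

950

Adding +9 months to 1993-12-26 gives 1994-09-26.
4 days remain in September 1994 after the 26th (30 − 26).
Full months from October 1994 through April 1997 contribute their day counts.
Then 3 days into May 1997.
Total: 4 + 31 + 30 + 31 + 31 + 28 + 31 + 30 + 31 + 30 + 31 + 31 + 30 + 31 + 30 + 31 + 31 + 29 + 31 + 30 + 31 + 30 + 31 + 31 + 30 + 31 + 30 + 31 + 31 + 28 + 31 + 30 + 3 = 950.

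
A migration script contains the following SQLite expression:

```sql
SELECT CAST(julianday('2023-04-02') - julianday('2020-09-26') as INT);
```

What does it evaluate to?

918

4 days remain in September 2020 after the 26th (30 − 26).
Full months from October 2020 through March 2023 contribute their day counts.
Then 2 days into April 2023.
Total: 4 + 31 + 30 + 31 + 31 + 28 + 31 + 30 + 31 + 30 + 31 + 31 + 30 + 31 + 30 + 31 + 31 + 28 + 31 + 30 + 31 + 30 + 31 + 31 + 30 + 31 + 30 + 31 + 31 + 28 + 31 + 2 = 918.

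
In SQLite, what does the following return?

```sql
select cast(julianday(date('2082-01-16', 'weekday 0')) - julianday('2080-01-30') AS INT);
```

`weekday 0` advances to the next Sunday; 2082-01-16 is a Friday, so it moves forward to 2082-01-18.
1 day remains in January 2080 after the 30th (31 − 30).
Full months from February 2080 through December 2081 contribute their day counts.
Then 18 days into January 2082.
Total: 1 + 29 + 31 + 30 + 31 + 30 + 31 + 31 + 30 + 31 + 30 + 31 + 31 + 28 + 31 + 30 + 31 + 30 + 31 + 31 + 30 + 31 + 30 + 31 + 18 = 719.

719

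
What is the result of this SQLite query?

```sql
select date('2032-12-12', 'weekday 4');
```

2032-12-16

`weekday 4` advances to the next Thursday; 2032-12-12 is a Sunday, so it moves forward to 2032-12-16.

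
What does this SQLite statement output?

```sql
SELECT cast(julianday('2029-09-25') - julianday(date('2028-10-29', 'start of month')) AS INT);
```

359

`start of month` rewinds 2028-10-29 to 2028-10-01.
30 days remain in October 2028 after the 1st (31 − 1).
Full months from November 2028 through August 2029 contribute their day counts.
Then 25 days into September 2029.
Total: 30 + 30 + 31 + 31 + 28 + 31 + 30 + 31 + 30 + 31 + 31 + 25 = 359.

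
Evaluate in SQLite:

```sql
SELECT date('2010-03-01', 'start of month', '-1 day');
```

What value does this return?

`start of month` rewinds 2010-03-01 to 2010-03-01.
Going back 1 day from 2010-03-01 reaches 2010-02-28 (last day of February, 28 days).

2010-02-28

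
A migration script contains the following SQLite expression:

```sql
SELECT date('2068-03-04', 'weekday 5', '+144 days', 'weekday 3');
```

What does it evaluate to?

`weekday 5` advances to the next Friday; 2068-03-04 is a Sunday, so it moves forward to 2068-03-09.
Applying '+144 days' to 2068-03-09: counting 144 days forward gives 2068-07-31.
`weekday 3` advances to the next Wednesday; 2068-07-31 is a Tuesday, so it moves forward to 2068-08-01.

2068-08-01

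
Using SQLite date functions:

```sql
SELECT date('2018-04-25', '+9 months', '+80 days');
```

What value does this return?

2019-04-15

Adding +9 months to 2018-04-25 gives 2019-01-25.
Applying '+80 days' to 2019-01-25: counting 80 days forward gives 2019-04-15.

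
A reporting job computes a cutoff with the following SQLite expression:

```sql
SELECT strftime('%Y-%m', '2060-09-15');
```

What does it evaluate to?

`%Y-%m` extracts the year-month: 2060-09.

2060-09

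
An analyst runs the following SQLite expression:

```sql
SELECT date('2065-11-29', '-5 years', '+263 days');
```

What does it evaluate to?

2061-08-19

Adding -5 years to 2065-11-29 gives 2060-11-29.
Applying '+263 days' to 2060-11-29: counting 263 days forward gives 2061-08-19.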